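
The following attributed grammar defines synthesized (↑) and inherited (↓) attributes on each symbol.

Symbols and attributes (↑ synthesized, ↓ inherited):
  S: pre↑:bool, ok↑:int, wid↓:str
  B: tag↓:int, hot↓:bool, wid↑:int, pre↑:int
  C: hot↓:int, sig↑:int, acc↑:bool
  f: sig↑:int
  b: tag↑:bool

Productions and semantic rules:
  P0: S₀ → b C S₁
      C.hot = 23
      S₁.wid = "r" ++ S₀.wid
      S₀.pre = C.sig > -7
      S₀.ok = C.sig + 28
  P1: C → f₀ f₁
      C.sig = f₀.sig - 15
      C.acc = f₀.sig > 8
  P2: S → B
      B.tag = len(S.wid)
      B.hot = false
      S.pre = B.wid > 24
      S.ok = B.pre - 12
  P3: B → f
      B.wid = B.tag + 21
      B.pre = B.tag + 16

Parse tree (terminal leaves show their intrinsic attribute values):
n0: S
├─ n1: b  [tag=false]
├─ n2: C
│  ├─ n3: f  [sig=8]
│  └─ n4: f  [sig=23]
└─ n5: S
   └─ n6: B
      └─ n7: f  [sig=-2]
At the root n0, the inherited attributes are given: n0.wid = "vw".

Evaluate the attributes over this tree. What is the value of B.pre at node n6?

19

1. n0.wid = "vw"  [given at root]
2. n1.tag = false  [terminal]
3. n2.hot = 23  [23]
4. n3.sig = 8  [terminal]
5. n4.sig = 23  [terminal]
6. n2.sig = -7  [f₀.sig - 15]
7. n2.acc = false  [f₀.sig > 8]
8. n5.wid = "rvw"  ["r" ++ S₀.wid]
9. n6.tag = 3  [len(S.wid)]
10. n6.hot = false  [false]
11. n7.sig = -2  [terminal]
12. n6.wid = 24  [B.tag + 21]
13. n6.pre = 19  [B.tag + 16]
14. n5.pre = false  [B.wid > 24]
15. n5.ok = 7  [B.pre - 12]
16. n0.pre = false  [C.sig > -7]
17. n0.ok = 21  [C.sig + 28]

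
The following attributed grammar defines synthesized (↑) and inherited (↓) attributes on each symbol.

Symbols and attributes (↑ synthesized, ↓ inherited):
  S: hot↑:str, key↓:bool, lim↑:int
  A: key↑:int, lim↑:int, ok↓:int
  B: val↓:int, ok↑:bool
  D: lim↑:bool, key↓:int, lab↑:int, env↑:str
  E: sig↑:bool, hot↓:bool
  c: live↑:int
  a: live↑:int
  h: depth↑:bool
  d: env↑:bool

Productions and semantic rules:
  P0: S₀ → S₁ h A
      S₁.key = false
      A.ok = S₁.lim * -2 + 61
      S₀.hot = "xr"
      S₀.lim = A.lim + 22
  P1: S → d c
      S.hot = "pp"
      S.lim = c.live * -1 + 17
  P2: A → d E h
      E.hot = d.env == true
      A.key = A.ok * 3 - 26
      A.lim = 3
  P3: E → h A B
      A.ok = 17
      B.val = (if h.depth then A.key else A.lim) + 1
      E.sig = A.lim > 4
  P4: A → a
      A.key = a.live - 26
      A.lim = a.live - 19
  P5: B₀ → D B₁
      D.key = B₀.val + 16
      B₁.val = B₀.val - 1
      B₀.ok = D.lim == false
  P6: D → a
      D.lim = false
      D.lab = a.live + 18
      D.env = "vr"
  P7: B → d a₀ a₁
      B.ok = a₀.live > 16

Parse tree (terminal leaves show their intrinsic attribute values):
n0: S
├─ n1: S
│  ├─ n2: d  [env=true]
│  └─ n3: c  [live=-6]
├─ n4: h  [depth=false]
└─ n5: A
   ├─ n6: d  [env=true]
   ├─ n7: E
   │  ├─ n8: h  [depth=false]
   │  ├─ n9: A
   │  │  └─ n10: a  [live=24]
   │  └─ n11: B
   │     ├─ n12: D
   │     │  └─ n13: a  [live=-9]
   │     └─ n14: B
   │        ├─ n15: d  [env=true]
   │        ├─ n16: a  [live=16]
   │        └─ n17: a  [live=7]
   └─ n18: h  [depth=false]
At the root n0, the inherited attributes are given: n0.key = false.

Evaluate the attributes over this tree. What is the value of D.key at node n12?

1. n0.key = false  [given at root]
2. n1.key = false  [false]
3. n2.env = true  [terminal]
4. n3.live = -6  [terminal]
5. n1.hot = "pp"  ["pp"]
6. n1.lim = 23  [c.live * -1 + 17]
7. n4.depth = false  [terminal]
8. n5.ok = 15  [S₁.lim * -2 + 61]
9. n6.env = true  [terminal]
10. n7.hot = true  [d.env == true]
11. n8.depth = false  [terminal]
12. n9.ok = 17  [17]
13. n10.live = 24  [terminal]
14. n9.key = -2  [a.live - 26]
15. n9.lim = 5  [a.live - 19]
16. n11.val = 6  [(if h.depth then A.key else A.lim) + 1]
17. n12.key = 22  [B₀.val + 16]
18. n13.live = -9  [terminal]
19. n12.lim = false  [false]
20. n12.lab = 9  [a.live + 18]
21. n12.env = "vr"  ["vr"]
22. n14.val = 5  [B₀.val - 1]
23. n15.env = true  [terminal]
24. n16.live = 16  [terminal]
25. n17.live = 7  [terminal]
26. n14.ok = false  [a₀.live > 16]
27. n11.ok = true  [D.lim == false]
28. n7.sig = true  [A.lim > 4]
29. n18.depth = false  [terminal]
30. n5.key = 19  [A.ok * 3 - 26]
31. n5.lim = 3  [3]
32. n0.hot = "xr"  ["xr"]
33. n0.lim = 25  [A.lim + 22]

22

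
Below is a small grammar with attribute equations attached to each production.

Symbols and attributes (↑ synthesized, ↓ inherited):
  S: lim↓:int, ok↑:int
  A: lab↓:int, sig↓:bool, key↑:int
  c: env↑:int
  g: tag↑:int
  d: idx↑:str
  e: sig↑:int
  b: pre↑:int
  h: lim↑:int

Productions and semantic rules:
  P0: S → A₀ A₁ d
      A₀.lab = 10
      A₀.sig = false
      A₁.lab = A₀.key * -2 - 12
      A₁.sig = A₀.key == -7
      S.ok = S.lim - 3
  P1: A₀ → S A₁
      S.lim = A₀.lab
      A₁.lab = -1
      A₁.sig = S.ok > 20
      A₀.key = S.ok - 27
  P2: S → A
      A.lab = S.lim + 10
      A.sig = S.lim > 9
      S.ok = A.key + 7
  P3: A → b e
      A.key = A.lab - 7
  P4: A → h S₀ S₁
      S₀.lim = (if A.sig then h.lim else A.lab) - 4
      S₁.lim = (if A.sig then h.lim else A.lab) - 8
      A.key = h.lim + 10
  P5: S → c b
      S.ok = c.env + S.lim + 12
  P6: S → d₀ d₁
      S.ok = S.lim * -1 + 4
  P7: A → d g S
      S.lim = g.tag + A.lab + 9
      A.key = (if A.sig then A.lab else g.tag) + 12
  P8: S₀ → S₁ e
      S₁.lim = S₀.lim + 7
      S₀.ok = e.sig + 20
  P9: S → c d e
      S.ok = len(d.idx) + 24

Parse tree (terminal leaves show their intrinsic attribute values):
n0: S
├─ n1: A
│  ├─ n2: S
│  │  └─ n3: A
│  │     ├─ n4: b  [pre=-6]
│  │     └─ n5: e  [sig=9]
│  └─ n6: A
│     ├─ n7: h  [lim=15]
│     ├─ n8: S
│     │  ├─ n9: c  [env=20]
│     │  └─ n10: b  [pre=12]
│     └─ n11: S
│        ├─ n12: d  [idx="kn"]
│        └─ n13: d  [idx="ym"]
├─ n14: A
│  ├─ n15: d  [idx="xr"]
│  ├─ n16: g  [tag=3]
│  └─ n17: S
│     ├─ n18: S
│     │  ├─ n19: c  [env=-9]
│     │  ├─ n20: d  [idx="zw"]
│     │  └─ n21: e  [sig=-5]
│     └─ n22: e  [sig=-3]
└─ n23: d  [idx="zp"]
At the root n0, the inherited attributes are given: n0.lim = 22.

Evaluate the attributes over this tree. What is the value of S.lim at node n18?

21

1. n0.lim = 22  [given at root]
2. n1.lab = 10  [10]
3. n1.sig = false  [false]
4. n2.lim = 10  [A₀.lab]
5. n3.lab = 20  [S.lim + 10]
6. n3.sig = true  [S.lim > 9]
7. n4.pre = -6  [terminal]
8. n5.sig = 9  [terminal]
9. n3.key = 13  [A.lab - 7]
10. n2.ok = 20  [A.key + 7]
11. n6.lab = -1  [-1]
12. n6.sig = false  [S.ok > 20]
13. n7.lim = 15  [terminal]
14. n8.lim = -5  [(if A.sig then h.lim else A.lab) - 4]
15. n9.env = 20  [terminal]
16. n10.pre = 12  [terminal]
17. n8.ok = 27  [c.env + S.lim + 12]
18. n11.lim = -9  [(if A.sig then h.lim else A.lab) - 8]
19. n12.idx = "kn"  [terminal]
20. n13.idx = "ym"  [terminal]
21. n11.ok = 13  [S.lim * -1 + 4]
22. n6.key = 25  [h.lim + 10]
23. n1.key = -7  [S.ok - 27]
24. n14.lab = 2  [A₀.key * -2 - 12]
25. n14.sig = true  [A₀.key == -7]
26. n15.idx = "xr"  [terminal]
27. n16.tag = 3  [terminal]
28. n17.lim = 14  [g.tag + A.lab + 9]
29. n18.lim = 21  [S₀.lim + 7]
30. n19.env = -9  [terminal]
31. n20.idx = "zw"  [terminal]
32. n21.sig = -5  [terminal]
33. n18.ok = 26  [len(d.idx) + 24]
34. n22.sig = -3  [terminal]
35. n17.ok = 17  [e.sig + 20]
36. n14.key = 14  [(if A.sig then A.lab else g.tag) + 12]
37. n23.idx = "zp"  [terminal]
38. n0.ok = 19  [S.lim - 3]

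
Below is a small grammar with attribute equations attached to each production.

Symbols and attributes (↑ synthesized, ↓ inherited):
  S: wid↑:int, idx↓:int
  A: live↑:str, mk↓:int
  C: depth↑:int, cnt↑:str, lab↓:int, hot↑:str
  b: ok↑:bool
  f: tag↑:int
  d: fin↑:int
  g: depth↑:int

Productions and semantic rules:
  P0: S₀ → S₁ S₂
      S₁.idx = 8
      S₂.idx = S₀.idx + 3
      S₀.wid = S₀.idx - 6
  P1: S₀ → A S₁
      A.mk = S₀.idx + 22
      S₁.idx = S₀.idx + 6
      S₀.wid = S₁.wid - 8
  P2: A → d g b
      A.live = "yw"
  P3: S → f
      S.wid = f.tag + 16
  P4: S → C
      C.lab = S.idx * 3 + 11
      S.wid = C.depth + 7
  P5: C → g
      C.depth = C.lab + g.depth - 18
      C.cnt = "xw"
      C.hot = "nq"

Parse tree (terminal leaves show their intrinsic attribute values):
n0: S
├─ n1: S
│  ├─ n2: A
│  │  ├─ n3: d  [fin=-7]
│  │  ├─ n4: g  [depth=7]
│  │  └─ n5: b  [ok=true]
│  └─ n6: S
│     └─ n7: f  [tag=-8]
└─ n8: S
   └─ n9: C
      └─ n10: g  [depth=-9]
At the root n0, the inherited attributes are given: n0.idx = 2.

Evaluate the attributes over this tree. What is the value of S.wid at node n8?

6

1. n0.idx = 2  [given at root]
2. n1.idx = 8  [8]
3. n2.mk = 30  [S₀.idx + 22]
4. n3.fin = -7  [terminal]
5. n4.depth = 7  [terminal]
6. n5.ok = true  [terminal]
7. n2.live = "yw"  ["yw"]
8. n6.idx = 14  [S₀.idx + 6]
9. n7.tag = -8  [terminal]
10. n6.wid = 8  [f.tag + 16]
11. n1.wid = 0  [S₁.wid - 8]
12. n8.idx = 5  [S₀.idx + 3]
13. n9.lab = 26  [S.idx * 3 + 11]
14. n10.depth = -9  [terminal]
15. n9.depth = -1  [C.lab + g.depth - 18]
16. n9.cnt = "xw"  ["xw"]
17. n9.hot = "nq"  ["nq"]
18. n8.wid = 6  [C.depth + 7]
19. n0.wid = -4  [S₀.idx - 6]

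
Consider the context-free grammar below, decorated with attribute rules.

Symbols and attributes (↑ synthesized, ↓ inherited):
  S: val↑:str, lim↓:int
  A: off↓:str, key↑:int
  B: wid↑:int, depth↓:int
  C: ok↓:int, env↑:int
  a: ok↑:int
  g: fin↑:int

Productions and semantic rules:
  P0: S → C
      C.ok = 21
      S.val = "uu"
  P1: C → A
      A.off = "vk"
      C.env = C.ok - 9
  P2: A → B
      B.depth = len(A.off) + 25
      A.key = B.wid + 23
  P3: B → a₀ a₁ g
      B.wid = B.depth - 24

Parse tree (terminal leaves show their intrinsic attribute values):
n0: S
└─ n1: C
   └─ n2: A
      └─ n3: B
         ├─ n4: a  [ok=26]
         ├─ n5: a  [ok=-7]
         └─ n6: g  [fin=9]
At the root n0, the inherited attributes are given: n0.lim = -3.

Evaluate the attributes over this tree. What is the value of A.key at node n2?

1. n0.lim = -3  [given at root]
2. n1.ok = 21  [21]
3. n2.off = "vk"  ["vk"]
4. n3.depth = 27  [len(A.off) + 25]
5. n4.ok = 26  [terminal]
6. n5.ok = -7  [terminal]
7. n6.fin = 9  [terminal]
8. n3.wid = 3  [B.depth - 24]
9. n2.key = 26  [B.wid + 23]
10. n1.env = 12  [C.ok - 9]
11. n0.val = "uu"  ["uu"]

26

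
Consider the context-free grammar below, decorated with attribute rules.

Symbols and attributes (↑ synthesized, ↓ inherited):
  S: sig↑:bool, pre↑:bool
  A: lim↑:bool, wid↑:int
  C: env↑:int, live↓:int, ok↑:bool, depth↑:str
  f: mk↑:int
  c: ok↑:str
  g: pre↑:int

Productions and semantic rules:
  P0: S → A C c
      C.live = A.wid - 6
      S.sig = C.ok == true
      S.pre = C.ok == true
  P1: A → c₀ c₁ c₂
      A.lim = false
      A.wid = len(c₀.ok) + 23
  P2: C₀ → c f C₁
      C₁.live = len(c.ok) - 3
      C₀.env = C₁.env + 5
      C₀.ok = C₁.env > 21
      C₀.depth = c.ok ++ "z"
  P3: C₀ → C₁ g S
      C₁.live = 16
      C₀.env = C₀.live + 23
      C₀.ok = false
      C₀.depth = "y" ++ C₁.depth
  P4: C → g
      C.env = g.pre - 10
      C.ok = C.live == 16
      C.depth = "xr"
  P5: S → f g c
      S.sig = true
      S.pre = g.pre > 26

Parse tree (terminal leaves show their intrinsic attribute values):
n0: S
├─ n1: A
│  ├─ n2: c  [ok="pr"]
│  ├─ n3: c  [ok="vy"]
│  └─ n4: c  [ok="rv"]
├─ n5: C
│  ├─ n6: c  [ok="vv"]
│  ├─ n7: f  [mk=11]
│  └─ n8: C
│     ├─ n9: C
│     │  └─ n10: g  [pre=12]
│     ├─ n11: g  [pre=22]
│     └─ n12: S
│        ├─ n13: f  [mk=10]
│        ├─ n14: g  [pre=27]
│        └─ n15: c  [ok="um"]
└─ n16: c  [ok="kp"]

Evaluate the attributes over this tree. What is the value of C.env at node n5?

27

1. n2.ok = "pr"  [terminal]
2. n3.ok = "vy"  [terminal]
3. n4.ok = "rv"  [terminal]
4. n1.lim = false  [false]
5. n1.wid = 25  [len(c₀.ok) + 23]
6. n5.live = 19  [A.wid - 6]
7. n6.ok = "vv"  [terminal]
8. n7.mk = 11  [terminal]
9. n8.live = -1  [len(c.ok) - 3]
10. n9.live = 16  [16]
11. n10.pre = 12  [terminal]
12. n9.env = 2  [g.pre - 10]
13. n9.ok = true  [C.live == 16]
14. n9.depth = "xr"  ["xr"]
15. n11.pre = 22  [terminal]
16. n13.mk = 10  [terminal]
17. n14.pre = 27  [terminal]
18. n15.ok = "um"  [terminal]
19. n12.sig = true  [true]
20. n12.pre = true  [g.pre > 26]
21. n8.env = 22  [C₀.live + 23]
22. n8.ok = false  [false]
23. n8.depth = "yxr"  ["y" ++ C₁.depth]
24. n5.env = 27  [C₁.env + 5]
25. n5.ok = true  [C₁.env > 21]
26. n5.depth = "vvz"  [c.ok ++ "z"]
27. n16.ok = "kp"  [terminal]
28. n0.sig = true  [C.ok == true]
29. n0.pre = true  [C.ok == true]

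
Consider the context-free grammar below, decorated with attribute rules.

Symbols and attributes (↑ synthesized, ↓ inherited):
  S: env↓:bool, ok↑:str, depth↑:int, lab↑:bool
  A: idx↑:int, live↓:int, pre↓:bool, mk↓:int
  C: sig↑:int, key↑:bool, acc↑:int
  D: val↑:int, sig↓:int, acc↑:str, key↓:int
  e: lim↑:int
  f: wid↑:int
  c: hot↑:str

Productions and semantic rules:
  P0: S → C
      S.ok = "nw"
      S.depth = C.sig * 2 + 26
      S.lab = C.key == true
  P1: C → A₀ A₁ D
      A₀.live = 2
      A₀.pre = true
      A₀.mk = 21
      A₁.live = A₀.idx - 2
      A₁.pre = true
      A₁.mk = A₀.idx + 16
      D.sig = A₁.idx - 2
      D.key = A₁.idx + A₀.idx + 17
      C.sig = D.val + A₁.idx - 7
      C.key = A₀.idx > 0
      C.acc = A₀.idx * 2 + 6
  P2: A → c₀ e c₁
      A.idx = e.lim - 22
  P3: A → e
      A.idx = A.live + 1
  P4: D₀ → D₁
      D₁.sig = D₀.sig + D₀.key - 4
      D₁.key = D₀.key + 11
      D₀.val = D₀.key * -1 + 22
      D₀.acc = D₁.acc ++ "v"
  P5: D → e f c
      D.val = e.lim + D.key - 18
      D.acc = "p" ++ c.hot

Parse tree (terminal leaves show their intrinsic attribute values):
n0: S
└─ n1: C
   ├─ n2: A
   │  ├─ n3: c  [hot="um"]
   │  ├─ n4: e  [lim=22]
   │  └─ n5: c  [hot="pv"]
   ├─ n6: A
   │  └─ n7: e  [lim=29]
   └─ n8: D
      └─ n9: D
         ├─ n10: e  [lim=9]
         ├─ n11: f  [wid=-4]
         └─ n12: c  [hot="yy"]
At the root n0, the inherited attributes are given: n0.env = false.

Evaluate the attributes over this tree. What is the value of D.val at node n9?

1. n0.env = false  [given at root]
2. n2.live = 2  [2]
3. n2.pre = true  [true]
4. n2.mk = 21  [21]
5. n3.hot = "um"  [terminal]
6. n4.lim = 22  [terminal]
7. n5.hot = "pv"  [terminal]
8. n2.idx = 0  [e.lim - 22]
9. n6.live = -2  [A₀.idx - 2]
10. n6.pre = true  [true]
11. n6.mk = 16  [A₀.idx + 16]
12. n7.lim = 29  [terminal]
13. n6.idx = -1  [A.live + 1]
14. n8.sig = -3  [A₁.idx - 2]
15. n8.key = 16  [A₁.idx + A₀.idx + 17]
16. n9.sig = 9  [D₀.sig + D₀.key - 4]
17. n9.key = 27  [D₀.key + 11]
18. n10.lim = 9  [terminal]
19. n11.wid = -4  [terminal]
20. n12.hot = "yy"  [terminal]
21. n9.val = 18  [e.lim + D.key - 18]
22. n9.acc = "pyy"  ["p" ++ c.hot]
23. n8.val = 6  [D₀.key * -1 + 22]
24. n8.acc = "pyyv"  [D₁.acc ++ "v"]
25. n1.sig = -2  [D.val + A₁.idx - 7]
26. n1.key = false  [A₀.idx > 0]
27. n1.acc = 6  [A₀.idx * 2 + 6]
28. n0.ok = "nw"  ["nw"]
29. n0.depth = 22  [C.sig * 2 + 26]
30. n0.lab = false  [C.key == true]

18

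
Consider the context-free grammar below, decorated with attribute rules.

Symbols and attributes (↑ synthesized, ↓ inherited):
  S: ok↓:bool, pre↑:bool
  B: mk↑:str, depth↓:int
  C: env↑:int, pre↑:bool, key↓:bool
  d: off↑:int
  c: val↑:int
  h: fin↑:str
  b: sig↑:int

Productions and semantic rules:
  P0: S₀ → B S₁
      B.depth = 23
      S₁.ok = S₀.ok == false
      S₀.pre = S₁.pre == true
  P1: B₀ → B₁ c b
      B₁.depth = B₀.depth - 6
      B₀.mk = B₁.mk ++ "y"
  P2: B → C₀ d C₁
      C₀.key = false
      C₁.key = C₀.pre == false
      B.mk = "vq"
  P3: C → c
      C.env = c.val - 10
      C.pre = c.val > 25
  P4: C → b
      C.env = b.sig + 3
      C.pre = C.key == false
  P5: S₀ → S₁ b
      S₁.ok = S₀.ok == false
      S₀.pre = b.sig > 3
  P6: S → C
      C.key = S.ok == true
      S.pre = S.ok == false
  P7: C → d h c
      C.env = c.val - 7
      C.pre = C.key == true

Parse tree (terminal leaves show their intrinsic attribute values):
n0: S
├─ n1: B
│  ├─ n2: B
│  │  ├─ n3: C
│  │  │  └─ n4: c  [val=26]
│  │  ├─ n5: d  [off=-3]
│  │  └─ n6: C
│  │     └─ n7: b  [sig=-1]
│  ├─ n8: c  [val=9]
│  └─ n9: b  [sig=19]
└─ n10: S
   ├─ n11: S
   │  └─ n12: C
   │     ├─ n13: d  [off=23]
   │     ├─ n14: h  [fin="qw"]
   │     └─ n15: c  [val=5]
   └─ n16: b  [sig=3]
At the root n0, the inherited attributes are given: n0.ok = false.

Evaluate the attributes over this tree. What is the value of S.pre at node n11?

1. n0.ok = false  [given at root]
2. n1.depth = 23  [23]
3. n2.depth = 17  [B₀.depth - 6]
4. n3.key = false  [false]
5. n4.val = 26  [terminal]
6. n3.env = 16  [c.val - 10]
7. n3.pre = true  [c.val > 25]
8. n5.off = -3  [terminal]
9. n6.key = false  [C₀.pre == false]
10. n7.sig = -1  [terminal]
11. n6.env = 2  [b.sig + 3]
12. n6.pre = true  [C.key == false]
13. n2.mk = "vq"  ["vq"]
14. n8.val = 9  [terminal]
15. n9.sig = 19  [terminal]
16. n1.mk = "vqy"  [B₁.mk ++ "y"]
17. n10.ok = true  [S₀.ok == false]
18. n11.ok = false  [S₀.ok == false]
19. n12.key = false  [S.ok == true]
20. n13.off = 23  [terminal]
21. n14.fin = "qw"  [terminal]
22. n15.val = 5  [terminal]
23. n12.env = -2  [c.val - 7]
24. n12.pre = false  [C.key == true]
25. n11.pre = true  [S.ok == false]
26. n16.sig = 3  [terminal]
27. n10.pre = false  [b.sig > 3]
28. n0.pre = false  [S₁.pre == true]

true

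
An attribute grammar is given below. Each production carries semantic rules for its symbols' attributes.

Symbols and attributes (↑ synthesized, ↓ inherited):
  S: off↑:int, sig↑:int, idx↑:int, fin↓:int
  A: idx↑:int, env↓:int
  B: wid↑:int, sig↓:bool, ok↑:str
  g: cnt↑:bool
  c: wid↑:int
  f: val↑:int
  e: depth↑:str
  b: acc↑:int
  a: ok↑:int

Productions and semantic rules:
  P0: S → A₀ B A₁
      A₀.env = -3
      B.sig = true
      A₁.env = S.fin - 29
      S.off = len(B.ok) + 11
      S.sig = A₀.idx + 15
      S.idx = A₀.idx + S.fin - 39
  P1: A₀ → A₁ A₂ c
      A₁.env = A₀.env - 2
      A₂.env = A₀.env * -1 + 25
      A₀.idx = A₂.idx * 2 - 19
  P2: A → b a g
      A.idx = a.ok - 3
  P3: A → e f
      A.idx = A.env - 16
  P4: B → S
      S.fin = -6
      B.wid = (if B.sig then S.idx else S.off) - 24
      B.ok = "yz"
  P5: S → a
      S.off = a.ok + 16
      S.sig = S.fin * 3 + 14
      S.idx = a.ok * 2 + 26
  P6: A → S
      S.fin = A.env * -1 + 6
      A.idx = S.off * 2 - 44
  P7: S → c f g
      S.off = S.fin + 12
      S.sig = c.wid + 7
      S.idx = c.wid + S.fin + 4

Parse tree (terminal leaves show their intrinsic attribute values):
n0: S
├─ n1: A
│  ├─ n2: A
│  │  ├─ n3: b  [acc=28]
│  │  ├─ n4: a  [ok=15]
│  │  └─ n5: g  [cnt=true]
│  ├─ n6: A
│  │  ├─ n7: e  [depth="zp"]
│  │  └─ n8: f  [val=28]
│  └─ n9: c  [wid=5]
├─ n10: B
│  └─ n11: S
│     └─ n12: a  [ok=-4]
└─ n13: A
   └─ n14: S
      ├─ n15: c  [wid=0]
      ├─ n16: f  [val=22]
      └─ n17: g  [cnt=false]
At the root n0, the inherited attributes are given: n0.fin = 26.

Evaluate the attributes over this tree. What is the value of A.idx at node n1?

5

1. n0.fin = 26  [given at root]
2. n1.env = -3  [-3]
3. n2.env = -5  [A₀.env - 2]
4. n3.acc = 28  [terminal]
5. n4.ok = 15  [terminal]
6. n5.cnt = true  [terminal]
7. n2.idx = 12  [a.ok - 3]
8. n6.env = 28  [A₀.env * -1 + 25]
9. n7.depth = "zp"  [terminal]
10. n8.val = 28  [terminal]
11. n6.idx = 12  [A.env - 16]
12. n9.wid = 5  [terminal]
13. n1.idx = 5  [A₂.idx * 2 - 19]
14. n10.sig = true  [true]
15. n11.fin = -6  [-6]
16. n12.ok = -4  [terminal]
17. n11.off = 12  [a.ok + 16]
18. n11.sig = -4  [S.fin * 3 + 14]
19. n11.idx = 18  [a.ok * 2 + 26]
20. n10.wid = -6  [(if B.sig then S.idx else S.off) - 24]
21. n10.ok = "yz"  ["yz"]
22. n13.env = -3  [S.fin - 29]
23. n14.fin = 9  [A.env * -1 + 6]
24. n15.wid = 0  [terminal]
25. n16.val = 22  [terminal]
26. n17.cnt = false  [terminal]
27. n14.off = 21  [S.fin + 12]
28. n14.sig = 7  [c.wid + 7]
29. n14.idx = 13  [c.wid + S.fin + 4]
30. n13.idx = -2  [S.off * 2 - 44]
31. n0.off = 13  [len(B.ok) + 11]
32. n0.sig = 20  [A₀.idx + 15]
33. n0.idx = -8  [A₀.idx + S.fin - 39]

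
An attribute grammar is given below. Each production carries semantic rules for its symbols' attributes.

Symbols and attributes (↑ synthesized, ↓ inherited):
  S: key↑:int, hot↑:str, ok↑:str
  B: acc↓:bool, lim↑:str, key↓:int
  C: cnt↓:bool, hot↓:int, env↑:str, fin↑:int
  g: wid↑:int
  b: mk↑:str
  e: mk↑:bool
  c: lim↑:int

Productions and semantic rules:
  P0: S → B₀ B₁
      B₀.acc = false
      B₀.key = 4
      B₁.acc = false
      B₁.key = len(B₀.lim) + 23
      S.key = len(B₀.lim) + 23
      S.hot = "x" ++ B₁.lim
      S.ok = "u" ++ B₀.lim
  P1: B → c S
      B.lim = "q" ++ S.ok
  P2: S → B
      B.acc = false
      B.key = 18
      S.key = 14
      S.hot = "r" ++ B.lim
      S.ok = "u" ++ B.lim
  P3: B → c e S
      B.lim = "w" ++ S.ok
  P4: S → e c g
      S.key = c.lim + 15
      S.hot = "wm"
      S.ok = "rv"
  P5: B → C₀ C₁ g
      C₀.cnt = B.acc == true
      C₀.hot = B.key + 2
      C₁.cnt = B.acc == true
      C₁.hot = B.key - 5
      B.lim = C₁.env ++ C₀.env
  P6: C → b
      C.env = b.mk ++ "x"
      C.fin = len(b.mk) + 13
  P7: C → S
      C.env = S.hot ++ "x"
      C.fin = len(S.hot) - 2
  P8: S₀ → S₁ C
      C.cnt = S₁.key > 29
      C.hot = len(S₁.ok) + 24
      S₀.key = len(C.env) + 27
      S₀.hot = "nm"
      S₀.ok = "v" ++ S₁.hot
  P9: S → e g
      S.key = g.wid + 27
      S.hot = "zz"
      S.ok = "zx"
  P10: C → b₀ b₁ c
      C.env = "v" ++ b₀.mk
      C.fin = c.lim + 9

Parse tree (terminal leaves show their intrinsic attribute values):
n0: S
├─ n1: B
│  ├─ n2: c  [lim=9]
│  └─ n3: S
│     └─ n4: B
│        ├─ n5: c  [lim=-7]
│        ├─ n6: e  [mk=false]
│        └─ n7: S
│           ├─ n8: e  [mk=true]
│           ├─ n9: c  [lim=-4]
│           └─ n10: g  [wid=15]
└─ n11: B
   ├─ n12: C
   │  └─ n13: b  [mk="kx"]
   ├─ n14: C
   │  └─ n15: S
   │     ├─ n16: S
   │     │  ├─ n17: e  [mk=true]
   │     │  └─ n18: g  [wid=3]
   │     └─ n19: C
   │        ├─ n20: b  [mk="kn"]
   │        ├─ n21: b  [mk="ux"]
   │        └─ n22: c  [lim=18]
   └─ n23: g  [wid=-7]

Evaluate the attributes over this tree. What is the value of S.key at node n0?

1. n1.acc = false  [false]
2. n1.key = 4  [4]
3. n2.lim = 9  [terminal]
4. n4.acc = false  [false]
5. n4.key = 18  [18]
6. n5.lim = -7  [terminal]
7. n6.mk = false  [terminal]
8. n8.mk = true  [terminal]
9. n9.lim = -4  [terminal]
10. n10.wid = 15  [terminal]
11. n7.key = 11  [c.lim + 15]
12. n7.hot = "wm"  ["wm"]
13. n7.ok = "rv"  ["rv"]
14. n4.lim = "wrv"  ["w" ++ S.ok]
15. n3.key = 14  [14]
16. n3.hot = "rwrv"  ["r" ++ B.lim]
17. n3.ok = "uwrv"  ["u" ++ B.lim]
18. n1.lim = "quwrv"  ["q" ++ S.ok]
19. n11.acc = false  [false]
20. n11.key = 28  [len(B₀.lim) + 23]
21. n12.cnt = false  [B.acc == true]
22. n12.hot = 30  [B.key + 2]
23. n13.mk = "kx"  [terminal]
24. n12.env = "kxx"  [b.mk ++ "x"]
25. n12.fin = 15  [len(b.mk) + 13]
26. n14.cnt = false  [B.acc == true]
27. n14.hot = 23  [B.key - 5]
28. n17.mk = true  [terminal]
29. n18.wid = 3  [terminal]
30. n16.key = 30  [g.wid + 27]
31. n16.hot = "zz"  ["zz"]
32. n16.ok = "zx"  ["zx"]
33. n19.cnt = true  [S₁.key > 29]
34. n19.hot = 26  [len(S₁.ok) + 24]
35. n20.mk = "kn"  [terminal]
36. n21.mk = "ux"  [terminal]
37. n22.lim = 18  [terminal]
38. n19.env = "vkn"  ["v" ++ b₀.mk]
39. n19.fin = 27  [c.lim + 9]
40. n15.key = 30  [len(C.env) + 27]
41. n15.hot = "nm"  ["nm"]
42. n15.ok = "vzz"  ["v" ++ S₁.hot]
43. n14.env = "nmx"  [S.hot ++ "x"]
44. n14.fin = 0  [len(S.hot) - 2]
45. n23.wid = -7  [terminal]
46. n11.lim = "nmxkxx"  [C₁.env ++ C₀.env]
47. n0.key = 28  [len(B₀.lim) + 23]
48. n0.hot = "xnmxkxx"  ["x" ++ B₁.lim]
49. n0.ok = "uquwrv"  ["u" ++ B₀.lim]

28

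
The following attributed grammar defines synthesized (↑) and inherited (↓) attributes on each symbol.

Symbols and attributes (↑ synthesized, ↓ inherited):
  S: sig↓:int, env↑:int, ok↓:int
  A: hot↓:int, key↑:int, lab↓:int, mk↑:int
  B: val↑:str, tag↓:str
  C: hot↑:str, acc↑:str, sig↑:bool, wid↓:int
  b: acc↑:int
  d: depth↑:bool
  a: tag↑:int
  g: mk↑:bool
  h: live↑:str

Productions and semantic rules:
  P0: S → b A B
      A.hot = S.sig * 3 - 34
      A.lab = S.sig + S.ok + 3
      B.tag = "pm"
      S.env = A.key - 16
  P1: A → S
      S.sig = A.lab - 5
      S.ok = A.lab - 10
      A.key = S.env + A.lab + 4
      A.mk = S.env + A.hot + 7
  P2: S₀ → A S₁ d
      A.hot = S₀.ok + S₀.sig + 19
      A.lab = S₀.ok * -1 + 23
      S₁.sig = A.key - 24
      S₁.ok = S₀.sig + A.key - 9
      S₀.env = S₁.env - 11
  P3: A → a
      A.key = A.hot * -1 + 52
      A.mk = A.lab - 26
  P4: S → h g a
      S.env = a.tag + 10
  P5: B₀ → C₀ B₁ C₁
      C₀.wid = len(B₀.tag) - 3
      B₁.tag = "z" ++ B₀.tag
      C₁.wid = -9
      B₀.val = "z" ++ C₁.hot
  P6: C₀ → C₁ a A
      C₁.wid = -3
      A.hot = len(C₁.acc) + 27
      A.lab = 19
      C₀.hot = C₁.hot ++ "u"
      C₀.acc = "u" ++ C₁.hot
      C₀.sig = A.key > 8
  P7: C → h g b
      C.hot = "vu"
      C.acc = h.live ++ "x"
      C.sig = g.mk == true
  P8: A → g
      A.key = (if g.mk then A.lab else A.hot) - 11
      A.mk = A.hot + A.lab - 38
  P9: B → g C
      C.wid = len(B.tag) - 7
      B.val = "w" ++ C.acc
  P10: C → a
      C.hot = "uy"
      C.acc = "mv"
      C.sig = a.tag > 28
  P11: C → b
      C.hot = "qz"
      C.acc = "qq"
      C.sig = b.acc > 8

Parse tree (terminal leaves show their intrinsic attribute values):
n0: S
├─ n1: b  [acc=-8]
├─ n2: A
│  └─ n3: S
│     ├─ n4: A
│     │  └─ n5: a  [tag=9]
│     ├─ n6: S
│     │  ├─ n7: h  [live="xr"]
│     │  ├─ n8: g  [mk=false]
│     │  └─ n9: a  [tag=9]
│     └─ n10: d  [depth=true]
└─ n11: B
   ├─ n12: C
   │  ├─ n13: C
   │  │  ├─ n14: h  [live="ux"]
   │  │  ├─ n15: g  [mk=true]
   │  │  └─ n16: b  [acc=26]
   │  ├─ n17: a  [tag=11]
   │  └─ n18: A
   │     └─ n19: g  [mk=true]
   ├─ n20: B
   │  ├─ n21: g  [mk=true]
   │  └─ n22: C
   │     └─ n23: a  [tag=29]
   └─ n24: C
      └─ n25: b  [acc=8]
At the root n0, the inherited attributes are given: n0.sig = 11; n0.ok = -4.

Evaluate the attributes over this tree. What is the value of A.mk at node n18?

11

1. n0.sig = 11  [given at root]
2. n0.ok = -4  [given at root]
3. n1.acc = -8  [terminal]
4. n2.hot = -1  [S.sig * 3 - 34]
5. n2.lab = 10  [S.sig + S.ok + 3]
6. n3.sig = 5  [A.lab - 5]
7. n3.ok = 0  [A.lab - 10]
8. n4.hot = 24  [S₀.ok + S₀.sig + 19]
9. n4.lab = 23  [S₀.ok * -1 + 23]
10. n5.tag = 9  [terminal]
11. n4.key = 28  [A.hot * -1 + 52]
12. n4.mk = -3  [A.lab - 26]
13. n6.sig = 4  [A.key - 24]
14. n6.ok = 24  [S₀.sig + A.key - 9]
15. n7.live = "xr"  [terminal]
16. n8.mk = false  [terminal]
17. n9.tag = 9  [terminal]
18. n6.env = 19  [a.tag + 10]
19. n10.depth = true  [terminal]
20. n3.env = 8  [S₁.env - 11]
21. n2.key = 22  [S.env + A.lab + 4]
22. n2.mk = 14  [S.env + A.hot + 7]
23. n11.tag = "pm"  ["pm"]
24. n12.wid = -1  [len(B₀.tag) - 3]
25. n13.wid = -3  [-3]
26. n14.live = "ux"  [terminal]
27. n15.mk = true  [terminal]
28. n16.acc = 26  [terminal]
29. n13.hot = "vu"  ["vu"]
30. n13.acc = "uxx"  [h.live ++ "x"]
31. n13.sig = true  [g.mk == true]
32. n17.tag = 11  [terminal]
33. n18.hot = 30  [len(C₁.acc) + 27]
34. n18.lab = 19  [19]
35. n19.mk = true  [terminal]
36. n18.key = 8  [(if g.mk then A.lab else A.hot) - 11]
37. n18.mk = 11  [A.hot + A.lab - 38]
38. n12.hot = "vuu"  [C₁.hot ++ "u"]
39. n12.acc = "uvu"  ["u" ++ C₁.hot]
40. n12.sig = false  [A.key > 8]
41. n20.tag = "zpm"  ["z" ++ B₀.tag]
42. n21.mk = true  [terminal]
43. n22.wid = -4  [len(B.tag) - 7]
44. n23.tag = 29  [terminal]
45. n22.hot = "uy"  ["uy"]
46. n22.acc = "mv"  ["mv"]
47. n22.sig = true  [a.tag > 28]
48. n20.val = "wmv"  ["w" ++ C.acc]
49. n24.wid = -9  [-9]
50. n25.acc = 8  [terminal]
51. n24.hot = "qz"  ["qz"]
52. n24.acc = "qq"  ["qq"]
53. n24.sig = false  [b.acc > 8]
54. n11.val = "zqz"  ["z" ++ C₁.hot]
55. n0.env = 6  [A.key - 16]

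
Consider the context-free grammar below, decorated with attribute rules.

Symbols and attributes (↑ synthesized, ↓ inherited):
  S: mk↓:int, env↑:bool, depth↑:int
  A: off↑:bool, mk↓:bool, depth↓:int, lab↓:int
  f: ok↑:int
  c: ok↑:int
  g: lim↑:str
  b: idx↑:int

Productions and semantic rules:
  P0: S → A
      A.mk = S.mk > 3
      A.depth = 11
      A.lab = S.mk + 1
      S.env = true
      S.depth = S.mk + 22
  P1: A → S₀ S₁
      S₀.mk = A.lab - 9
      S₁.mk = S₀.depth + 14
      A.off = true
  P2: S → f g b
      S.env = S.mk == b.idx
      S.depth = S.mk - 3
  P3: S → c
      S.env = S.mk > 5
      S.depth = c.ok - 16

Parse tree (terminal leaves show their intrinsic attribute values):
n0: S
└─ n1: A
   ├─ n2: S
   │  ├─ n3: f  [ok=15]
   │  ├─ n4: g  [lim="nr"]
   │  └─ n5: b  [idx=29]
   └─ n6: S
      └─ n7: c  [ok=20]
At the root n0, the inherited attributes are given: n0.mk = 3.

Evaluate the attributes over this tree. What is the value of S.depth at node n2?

-8

1. n0.mk = 3  [given at root]
2. n1.mk = false  [S.mk > 3]
3. n1.depth = 11  [11]
4. n1.lab = 4  [S.mk + 1]
5. n2.mk = -5  [A.lab - 9]
6. n3.ok = 15  [terminal]
7. n4.lim = "nr"  [terminal]
8. n5.idx = 29  [terminal]
9. n2.env = false  [S.mk == b.idx]
10. n2.depth = -8  [S.mk - 3]
11. n6.mk = 6  [S₀.depth + 14]
12. n7.ok = 20  [terminal]
13. n6.env = true  [S.mk > 5]
14. n6.depth = 4  [c.ok - 16]
15. n1.off = true  [true]
16. n0.env = true  [true]
17. n0.depth = 25  [S.mk + 22]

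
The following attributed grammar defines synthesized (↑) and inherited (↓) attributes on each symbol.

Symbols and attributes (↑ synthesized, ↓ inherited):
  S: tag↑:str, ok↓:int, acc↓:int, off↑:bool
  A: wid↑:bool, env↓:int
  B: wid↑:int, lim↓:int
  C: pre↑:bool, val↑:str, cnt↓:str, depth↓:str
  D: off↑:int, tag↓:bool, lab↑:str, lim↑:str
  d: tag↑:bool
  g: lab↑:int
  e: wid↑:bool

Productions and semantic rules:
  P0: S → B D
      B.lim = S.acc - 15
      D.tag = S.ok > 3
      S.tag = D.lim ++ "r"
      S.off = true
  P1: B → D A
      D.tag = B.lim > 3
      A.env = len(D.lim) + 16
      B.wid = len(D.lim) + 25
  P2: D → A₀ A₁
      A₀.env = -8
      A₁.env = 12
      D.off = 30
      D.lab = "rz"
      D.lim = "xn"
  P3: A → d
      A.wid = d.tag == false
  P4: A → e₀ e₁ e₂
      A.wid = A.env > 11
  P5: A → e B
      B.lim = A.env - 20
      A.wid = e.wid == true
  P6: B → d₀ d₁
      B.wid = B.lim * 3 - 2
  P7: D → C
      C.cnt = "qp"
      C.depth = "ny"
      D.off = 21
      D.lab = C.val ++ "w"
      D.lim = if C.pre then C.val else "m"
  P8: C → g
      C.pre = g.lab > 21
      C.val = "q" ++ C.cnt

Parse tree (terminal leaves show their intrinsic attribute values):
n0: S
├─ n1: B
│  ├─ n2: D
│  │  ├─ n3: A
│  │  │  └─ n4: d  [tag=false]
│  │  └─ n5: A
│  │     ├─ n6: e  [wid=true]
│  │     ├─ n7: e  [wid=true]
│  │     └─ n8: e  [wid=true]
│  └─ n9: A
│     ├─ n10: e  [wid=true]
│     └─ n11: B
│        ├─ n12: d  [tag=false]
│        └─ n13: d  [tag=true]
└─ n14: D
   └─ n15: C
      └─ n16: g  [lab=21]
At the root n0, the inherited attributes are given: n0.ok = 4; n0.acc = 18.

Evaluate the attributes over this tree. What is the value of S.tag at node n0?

1. n0.ok = 4  [given at root]
2. n0.acc = 18  [given at root]
3. n1.lim = 3  [S.acc - 15]
4. n2.tag = false  [B.lim > 3]
5. n3.env = -8  [-8]
6. n4.tag = false  [terminal]
7. n3.wid = true  [d.tag == false]
8. n5.env = 12  [12]
9. n6.wid = true  [terminal]
10. n7.wid = true  [terminal]
11. n8.wid = true  [terminal]
12. n5.wid = true  [A.env > 11]
13. n2.off = 30  [30]
14. n2.lab = "rz"  ["rz"]
15. n2.lim = "xn"  ["xn"]
16. n9.env = 18  [len(D.lim) + 16]
17. n10.wid = true  [terminal]
18. n11.lim = -2  [A.env - 20]
19. n12.tag = false  [terminal]
20. n13.tag = true  [terminal]
21. n11.wid = -8  [B.lim * 3 - 2]
22. n9.wid = true  [e.wid == true]
23. n1.wid = 27  [len(D.lim) + 25]
24. n14.tag = true  [S.ok > 3]
25. n15.cnt = "qp"  ["qp"]
26. n15.depth = "ny"  ["ny"]
27. n16.lab = 21  [terminal]
28. n15.pre = false  [g.lab > 21]
29. n15.val = "qqp"  ["q" ++ C.cnt]
30. n14.off = 21  [21]
31. n14.lab = "qqpw"  [C.val ++ "w"]
32. n14.lim = "m"  [if C.pre then C.val else "m"]
33. n0.tag = "mr"  [D.lim ++ "r"]
34. n0.off = true  [true]

"mr"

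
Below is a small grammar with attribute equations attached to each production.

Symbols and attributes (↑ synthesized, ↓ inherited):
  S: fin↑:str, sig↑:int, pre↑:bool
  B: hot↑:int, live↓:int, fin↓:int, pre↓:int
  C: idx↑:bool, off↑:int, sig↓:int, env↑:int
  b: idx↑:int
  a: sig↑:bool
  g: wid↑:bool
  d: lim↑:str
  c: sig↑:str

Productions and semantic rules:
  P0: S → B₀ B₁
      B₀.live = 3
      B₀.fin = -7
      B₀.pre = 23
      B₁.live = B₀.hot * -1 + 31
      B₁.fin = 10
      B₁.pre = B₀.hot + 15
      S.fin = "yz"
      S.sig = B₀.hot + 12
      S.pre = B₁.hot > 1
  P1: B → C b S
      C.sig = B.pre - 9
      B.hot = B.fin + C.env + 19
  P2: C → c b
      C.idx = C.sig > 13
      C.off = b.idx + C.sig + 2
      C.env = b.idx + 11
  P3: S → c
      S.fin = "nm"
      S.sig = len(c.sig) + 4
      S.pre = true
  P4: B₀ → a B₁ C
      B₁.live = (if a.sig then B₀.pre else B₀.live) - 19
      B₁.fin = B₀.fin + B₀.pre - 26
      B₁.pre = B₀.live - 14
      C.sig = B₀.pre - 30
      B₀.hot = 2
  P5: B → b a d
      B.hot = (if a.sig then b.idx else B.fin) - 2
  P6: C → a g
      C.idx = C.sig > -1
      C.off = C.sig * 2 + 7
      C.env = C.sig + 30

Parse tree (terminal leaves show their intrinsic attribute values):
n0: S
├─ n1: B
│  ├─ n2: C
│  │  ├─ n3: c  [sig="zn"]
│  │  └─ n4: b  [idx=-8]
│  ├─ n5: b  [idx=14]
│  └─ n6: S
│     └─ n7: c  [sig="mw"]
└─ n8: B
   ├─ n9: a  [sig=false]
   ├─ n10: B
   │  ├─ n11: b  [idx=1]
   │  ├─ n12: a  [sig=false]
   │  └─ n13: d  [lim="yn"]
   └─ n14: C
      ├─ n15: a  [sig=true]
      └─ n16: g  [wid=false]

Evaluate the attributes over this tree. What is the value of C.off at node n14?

7

1. n1.live = 3  [3]
2. n1.fin = -7  [-7]
3. n1.pre = 23  [23]
4. n2.sig = 14  [B.pre - 9]
5. n3.sig = "zn"  [terminal]
6. n4.idx = -8  [terminal]
7. n2.idx = true  [C.sig > 13]
8. n2.off = 8  [b.idx + C.sig + 2]
9. n2.env = 3  [b.idx + 11]
10. n5.idx = 14  [terminal]
11. n7.sig = "mw"  [terminal]
12. n6.fin = "nm"  ["nm"]
13. n6.sig = 6  [len(c.sig) + 4]
14. n6.pre = true  [true]
15. n1.hot = 15  [B.fin + C.env + 19]
16. n8.live = 16  [B₀.hot * -1 + 31]
17. n8.fin = 10  [10]
18. n8.pre = 30  [B₀.hot + 15]
19. n9.sig = false  [terminal]
20. n10.live = -3  [(if a.sig then B₀.pre else B₀.live) - 19]
21. n10.fin = 14  [B₀.fin + B₀.pre - 26]
22. n10.pre = 2  [B₀.live - 14]
23. n11.idx = 1  [terminal]
24. n12.sig = false  [terminal]
25. n13.lim = "yn"  [terminal]
26. n10.hot = 12  [(if a.sig then b.idx else B.fin) - 2]
27. n14.sig = 0  [B₀.pre - 30]
28. n15.sig = true  [terminal]
29. n16.wid = false  [terminal]
30. n14.idx = true  [C.sig > -1]
31. n14.off = 7  [C.sig * 2 + 7]
32. n14.env = 30  [C.sig + 30]
33. n8.hot = 2  [2]
34. n0.fin = "yz"  ["yz"]
35. n0.sig = 27  [B₀.hot + 12]
36. n0.pre = true  [B₁.hot > 1]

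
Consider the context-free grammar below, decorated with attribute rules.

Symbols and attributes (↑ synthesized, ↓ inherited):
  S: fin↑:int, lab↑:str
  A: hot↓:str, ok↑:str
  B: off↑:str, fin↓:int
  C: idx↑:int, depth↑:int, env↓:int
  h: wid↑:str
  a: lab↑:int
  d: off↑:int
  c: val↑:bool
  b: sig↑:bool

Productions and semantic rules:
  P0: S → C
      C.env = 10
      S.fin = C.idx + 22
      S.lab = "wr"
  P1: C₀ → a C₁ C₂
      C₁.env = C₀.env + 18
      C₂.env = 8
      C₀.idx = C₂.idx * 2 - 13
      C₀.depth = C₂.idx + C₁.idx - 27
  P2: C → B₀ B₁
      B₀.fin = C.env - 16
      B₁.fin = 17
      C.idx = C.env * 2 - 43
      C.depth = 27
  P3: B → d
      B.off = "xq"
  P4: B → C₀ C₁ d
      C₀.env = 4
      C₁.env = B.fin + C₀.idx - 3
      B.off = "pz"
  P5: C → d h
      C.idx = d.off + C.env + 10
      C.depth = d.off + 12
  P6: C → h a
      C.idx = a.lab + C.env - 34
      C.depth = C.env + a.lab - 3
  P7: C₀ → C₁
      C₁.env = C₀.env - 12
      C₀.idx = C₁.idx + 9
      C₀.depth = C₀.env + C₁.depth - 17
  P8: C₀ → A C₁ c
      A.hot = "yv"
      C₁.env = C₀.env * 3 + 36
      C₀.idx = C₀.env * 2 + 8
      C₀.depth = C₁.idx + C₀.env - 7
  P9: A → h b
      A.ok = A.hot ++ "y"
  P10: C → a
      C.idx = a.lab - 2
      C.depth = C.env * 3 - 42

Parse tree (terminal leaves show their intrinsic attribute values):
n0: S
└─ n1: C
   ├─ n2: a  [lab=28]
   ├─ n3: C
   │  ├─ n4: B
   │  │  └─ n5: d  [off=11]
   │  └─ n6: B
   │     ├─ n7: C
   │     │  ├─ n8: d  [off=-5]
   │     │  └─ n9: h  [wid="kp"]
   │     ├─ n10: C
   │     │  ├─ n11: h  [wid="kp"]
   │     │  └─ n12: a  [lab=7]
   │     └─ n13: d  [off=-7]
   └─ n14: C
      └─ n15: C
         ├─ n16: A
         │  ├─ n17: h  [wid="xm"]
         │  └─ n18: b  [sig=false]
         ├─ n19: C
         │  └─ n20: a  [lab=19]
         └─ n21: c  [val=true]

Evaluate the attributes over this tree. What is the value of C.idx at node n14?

9

1. n1.env = 10  [10]
2. n2.lab = 28  [terminal]
3. n3.env = 28  [C₀.env + 18]
4. n4.fin = 12  [C.env - 16]
5. n5.off = 11  [terminal]
6. n4.off = "xq"  ["xq"]
7. n6.fin = 17  [17]
8. n7.env = 4  [4]
9. n8.off = -5  [terminal]
10. n9.wid = "kp"  [terminal]
11. n7.idx = 9  [d.off + C.env + 10]
12. n7.depth = 7  [d.off + 12]
13. n10.env = 23  [B.fin + C₀.idx - 3]
14. n11.wid = "kp"  [terminal]
15. n12.lab = 7  [terminal]
16. n10.idx = -4  [a.lab + C.env - 34]
17. n10.depth = 27  [C.env + a.lab - 3]
18. n13.off = -7  [terminal]
19. n6.off = "pz"  ["pz"]
20. n3.idx = 13  [C.env * 2 - 43]
21. n3.depth = 27  [27]
22. n14.env = 8  [8]
23. n15.env = -4  [C₀.env - 12]
24. n16.hot = "yv"  ["yv"]
25. n17.wid = "xm"  [terminal]
26. n18.sig = false  [terminal]
27. n16.ok = "yvy"  [A.hot ++ "y"]
28. n19.env = 24  [C₀.env * 3 + 36]
29. n20.lab = 19  [terminal]
30. n19.idx = 17  [a.lab - 2]
31. n19.depth = 30  [C.env * 3 - 42]
32. n21.val = true  [terminal]
33. n15.idx = 0  [C₀.env * 2 + 8]
34. n15.depth = 6  [C₁.idx + C₀.env - 7]
35. n14.idx = 9  [C₁.idx + 9]
36. n14.depth = -3  [C₀.env + C₁.depth - 17]
37. n1.idx = 5  [C₂.idx * 2 - 13]
38. n1.depth = -5  [C₂.idx + C₁.idx - 27]
39. n0.fin = 27  [C.idx + 22]
40. n0.lab = "wr"  ["wr"]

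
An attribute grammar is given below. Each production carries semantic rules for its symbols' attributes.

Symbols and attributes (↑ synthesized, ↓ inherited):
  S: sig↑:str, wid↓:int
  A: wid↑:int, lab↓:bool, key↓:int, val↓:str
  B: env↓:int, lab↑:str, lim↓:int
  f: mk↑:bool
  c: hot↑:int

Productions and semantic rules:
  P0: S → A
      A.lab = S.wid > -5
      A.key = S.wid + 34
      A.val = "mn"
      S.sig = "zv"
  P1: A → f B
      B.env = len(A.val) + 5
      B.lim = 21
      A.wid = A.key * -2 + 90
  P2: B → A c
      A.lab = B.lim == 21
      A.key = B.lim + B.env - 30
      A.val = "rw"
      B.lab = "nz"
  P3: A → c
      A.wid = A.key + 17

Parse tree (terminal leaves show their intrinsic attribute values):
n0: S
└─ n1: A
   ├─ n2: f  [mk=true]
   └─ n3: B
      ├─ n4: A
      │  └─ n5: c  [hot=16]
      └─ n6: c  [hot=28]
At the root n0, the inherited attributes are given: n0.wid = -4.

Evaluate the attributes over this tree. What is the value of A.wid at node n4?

1. n0.wid = -4  [given at root]
2. n1.lab = true  [S.wid > -5]
3. n1.key = 30  [S.wid + 34]
4. n1.val = "mn"  ["mn"]
5. n2.mk = true  [terminal]
6. n3.env = 7  [len(A.val) + 5]
7. n3.lim = 21  [21]
8. n4.lab = true  [B.lim == 21]
9. n4.key = -2  [B.lim + B.env - 30]
10. n4.val = "rw"  ["rw"]
11. n5.hot = 16  [terminal]
12. n4.wid = 15  [A.key + 17]
13. n6.hot = 28  [terminal]
14. n3.lab = "nz"  ["nz"]
15. n1.wid = 30  [A.key * -2 + 90]
16. n0.sig = "zv"  ["zv"]

15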